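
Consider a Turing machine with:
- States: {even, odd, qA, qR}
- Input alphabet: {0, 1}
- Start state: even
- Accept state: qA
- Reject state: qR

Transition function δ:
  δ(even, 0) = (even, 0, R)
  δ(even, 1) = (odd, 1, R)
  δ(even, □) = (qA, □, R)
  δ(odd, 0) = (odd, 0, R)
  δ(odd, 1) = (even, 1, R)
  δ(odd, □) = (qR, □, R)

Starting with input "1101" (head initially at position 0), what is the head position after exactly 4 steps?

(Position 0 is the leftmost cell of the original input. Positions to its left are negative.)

Execution trace (head position shown):
Step 0: [even]1101  (head at position 0)
Step 1: move right → 1[odd]101  (head at position 1)
Step 2: move right → 11[even]01  (head at position 2)
Step 3: move right → 110[even]1  (head at position 3)
Step 4: move right → 1101[odd]□  (head at position 4)

After 4 steps, the head is at position 4.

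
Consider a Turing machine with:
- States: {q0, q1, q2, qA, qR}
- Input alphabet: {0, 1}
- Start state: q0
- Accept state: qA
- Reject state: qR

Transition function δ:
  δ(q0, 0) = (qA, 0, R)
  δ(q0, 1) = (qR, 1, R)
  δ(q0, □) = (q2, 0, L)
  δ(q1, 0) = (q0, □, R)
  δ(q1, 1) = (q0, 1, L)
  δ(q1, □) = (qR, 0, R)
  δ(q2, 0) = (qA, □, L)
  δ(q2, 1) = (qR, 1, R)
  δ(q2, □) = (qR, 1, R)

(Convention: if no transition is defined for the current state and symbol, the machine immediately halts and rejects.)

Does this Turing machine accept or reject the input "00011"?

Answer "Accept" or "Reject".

Execution trace:
Initial: [q0]00011
Step 1: δ(q0, 0) = (qA, 0, R) → 0[qA]0011

The machine reaches the accept state qA and halts.

Answer: Accept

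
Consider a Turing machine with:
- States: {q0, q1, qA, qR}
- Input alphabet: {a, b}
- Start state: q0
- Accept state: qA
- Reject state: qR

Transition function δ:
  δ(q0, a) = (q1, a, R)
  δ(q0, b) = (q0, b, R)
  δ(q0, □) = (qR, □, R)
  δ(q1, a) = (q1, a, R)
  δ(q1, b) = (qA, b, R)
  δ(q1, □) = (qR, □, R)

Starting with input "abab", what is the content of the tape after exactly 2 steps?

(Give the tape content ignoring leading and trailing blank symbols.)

Execution trace:
Initial: [q0]abab
Step 1: δ(q0, a) = (q1, a, R) → a[q1]bab
Step 2: δ(q1, b) = (qA, b, R) → ab[qA]ab

The machine reaches the accept state qA and halts.

After 2 steps, the tape (ignoring leading/trailing blanks) is: abab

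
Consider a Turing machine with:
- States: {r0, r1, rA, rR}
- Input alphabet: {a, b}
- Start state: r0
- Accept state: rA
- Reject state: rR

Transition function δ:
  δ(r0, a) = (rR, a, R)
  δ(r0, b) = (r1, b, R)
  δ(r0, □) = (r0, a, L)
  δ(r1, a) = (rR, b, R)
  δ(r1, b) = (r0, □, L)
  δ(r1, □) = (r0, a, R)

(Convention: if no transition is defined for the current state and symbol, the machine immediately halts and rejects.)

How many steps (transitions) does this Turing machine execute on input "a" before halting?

Execution trace:
Initial: [r0]a
Step 1: δ(r0, a) = (rR, a, R) → a[rR]□

The machine reaches the reject state rR and halts.

The machine executed 1 step before halting.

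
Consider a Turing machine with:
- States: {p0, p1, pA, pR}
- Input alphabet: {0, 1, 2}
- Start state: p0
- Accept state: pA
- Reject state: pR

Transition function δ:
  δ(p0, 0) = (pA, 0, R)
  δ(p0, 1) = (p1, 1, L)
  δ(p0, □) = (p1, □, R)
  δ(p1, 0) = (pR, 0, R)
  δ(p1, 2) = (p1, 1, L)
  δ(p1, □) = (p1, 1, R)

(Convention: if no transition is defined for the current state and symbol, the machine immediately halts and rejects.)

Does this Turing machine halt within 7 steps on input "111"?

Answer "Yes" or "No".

Execution trace:
Initial: [p0]111
Step 1: δ(p0, 1) = (p1, 1, L) → [p1]□111
Step 2: δ(p1, □) = (p1, 1, R) → 1[p1]111

No transition is defined for δ(p1, 1). By convention the machine halts and rejects.
The machine halted after 2 steps (within the 7-step bound).

Answer: Yes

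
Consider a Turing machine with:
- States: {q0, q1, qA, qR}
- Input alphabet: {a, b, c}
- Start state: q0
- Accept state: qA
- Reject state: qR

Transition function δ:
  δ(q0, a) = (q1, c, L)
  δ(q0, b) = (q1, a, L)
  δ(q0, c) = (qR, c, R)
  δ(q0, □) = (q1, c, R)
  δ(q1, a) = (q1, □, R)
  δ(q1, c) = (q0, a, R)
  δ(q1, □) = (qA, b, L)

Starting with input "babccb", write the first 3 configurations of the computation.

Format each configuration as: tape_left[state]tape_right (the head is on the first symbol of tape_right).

Transitions applied:
Step 1: δ(q0, b) = (q1, a, L)
Step 2: δ(q1, □) = (qA, b, L)

The first 3 configurations are:
[q0]babccb ⊢ [q1]□aabccb ⊢ [qA]□baabccb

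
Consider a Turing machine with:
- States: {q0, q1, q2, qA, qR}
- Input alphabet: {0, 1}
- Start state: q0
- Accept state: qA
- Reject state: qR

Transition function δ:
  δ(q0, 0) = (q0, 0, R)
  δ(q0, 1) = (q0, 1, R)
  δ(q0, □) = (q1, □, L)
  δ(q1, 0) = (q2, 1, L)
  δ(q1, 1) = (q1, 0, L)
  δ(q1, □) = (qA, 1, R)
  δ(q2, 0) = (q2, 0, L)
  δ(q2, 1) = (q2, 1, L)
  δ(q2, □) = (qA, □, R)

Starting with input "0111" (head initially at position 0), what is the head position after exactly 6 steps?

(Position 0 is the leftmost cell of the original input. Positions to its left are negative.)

Execution trace (head position shown):
Step 0: [q0]0111  (head at position 0)
Step 1: move right → 0[q0]111  (head at position 1)
Step 2: move right → 01[q0]11  (head at position 2)
Step 3: move right → 011[q0]1  (head at position 3)
Step 4: move right → 0111[q0]□  (head at position 4)
Step 5: move left → 011[q1]1□  (head at position 3)
Step 6: move left → 01[q1]10□  (head at position 2)

After 6 steps, the head is at position 2.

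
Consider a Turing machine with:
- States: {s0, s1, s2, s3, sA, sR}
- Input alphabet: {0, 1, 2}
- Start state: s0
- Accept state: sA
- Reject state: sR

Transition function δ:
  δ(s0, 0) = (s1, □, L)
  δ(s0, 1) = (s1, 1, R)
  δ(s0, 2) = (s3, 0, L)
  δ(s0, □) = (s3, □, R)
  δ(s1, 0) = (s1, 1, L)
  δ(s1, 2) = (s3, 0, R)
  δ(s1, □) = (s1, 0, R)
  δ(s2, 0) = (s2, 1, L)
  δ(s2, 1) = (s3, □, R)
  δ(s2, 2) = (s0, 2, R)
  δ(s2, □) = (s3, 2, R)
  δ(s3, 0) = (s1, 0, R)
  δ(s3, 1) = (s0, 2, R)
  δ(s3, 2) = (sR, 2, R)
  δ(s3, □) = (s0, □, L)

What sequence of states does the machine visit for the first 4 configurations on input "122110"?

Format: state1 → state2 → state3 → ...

Execution trace:
Initial: [s0]122110
Step 1: δ(s0, 1) = (s1, 1, R) → 1[s1]22110
Step 2: δ(s1, 2) = (s3, 0, R) → 10[s3]2110
Step 3: δ(s3, 2) = (sR, 2, R) → 102[sR]110

The machine reaches the reject state sR and halts.

State sequence: s0 → s1 → s3 → sR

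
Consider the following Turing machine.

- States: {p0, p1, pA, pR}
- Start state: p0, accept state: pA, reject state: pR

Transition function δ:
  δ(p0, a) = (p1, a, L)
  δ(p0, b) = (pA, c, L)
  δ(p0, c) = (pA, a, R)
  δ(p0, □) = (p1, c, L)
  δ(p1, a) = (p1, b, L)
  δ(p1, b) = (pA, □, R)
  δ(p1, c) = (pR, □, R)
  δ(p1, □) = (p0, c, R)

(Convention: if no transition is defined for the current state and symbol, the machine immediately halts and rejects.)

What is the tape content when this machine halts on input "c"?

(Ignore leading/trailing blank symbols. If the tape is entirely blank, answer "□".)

Execution trace:
Initial: [p0]c
Step 1: δ(p0, c) = (pA, a, R) → a[pA]□

The machine reaches the accept state pA and halts.

Final tape (ignoring leading/trailing blanks): a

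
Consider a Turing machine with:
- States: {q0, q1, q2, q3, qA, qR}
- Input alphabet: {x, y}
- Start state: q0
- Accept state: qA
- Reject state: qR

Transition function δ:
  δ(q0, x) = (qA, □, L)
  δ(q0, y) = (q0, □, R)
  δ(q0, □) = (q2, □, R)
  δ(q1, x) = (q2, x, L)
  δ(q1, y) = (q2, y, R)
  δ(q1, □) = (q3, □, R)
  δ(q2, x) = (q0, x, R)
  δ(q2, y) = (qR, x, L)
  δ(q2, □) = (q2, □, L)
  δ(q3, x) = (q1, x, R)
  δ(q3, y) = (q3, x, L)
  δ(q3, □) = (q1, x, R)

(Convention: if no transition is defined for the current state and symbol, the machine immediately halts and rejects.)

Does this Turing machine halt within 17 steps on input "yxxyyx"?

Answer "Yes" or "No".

Execution trace:
Initial: [q0]yxxyyx
Step 1: δ(q0, y) = (q0, □, R) → □[q0]xxyyx
Step 2: δ(q0, x) = (qA, □, L) → [qA]□□xyyx

The machine reaches the accept state qA and halts.
The machine halted after 2 steps (within the 17-step bound).

Answer: Yes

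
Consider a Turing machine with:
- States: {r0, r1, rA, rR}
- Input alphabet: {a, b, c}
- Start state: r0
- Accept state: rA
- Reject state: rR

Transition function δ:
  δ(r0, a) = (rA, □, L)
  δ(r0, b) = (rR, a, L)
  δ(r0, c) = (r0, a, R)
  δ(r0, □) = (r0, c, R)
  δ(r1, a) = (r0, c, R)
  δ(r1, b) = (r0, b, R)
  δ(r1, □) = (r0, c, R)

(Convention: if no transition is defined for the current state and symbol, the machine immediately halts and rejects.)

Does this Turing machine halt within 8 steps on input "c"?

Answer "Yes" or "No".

Execution trace:
Initial: [r0]c
Step 1: δ(r0, c) = (r0, a, R) → a[r0]□
Step 2: δ(r0, □) = (r0, c, R) → ac[r0]□
Step 3: δ(r0, □) = (r0, c, R) → acc[r0]□
Step 4: δ(r0, □) = (r0, c, R) → accc[r0]□
Step 5: δ(r0, □) = (r0, c, R) → acccc[r0]□
Step 6: δ(r0, □) = (r0, c, R) → accccc[r0]□
Step 7: δ(r0, □) = (r0, c, R) → acccccc[r0]□
Step 8: δ(r0, □) = (r0, c, R) → accccccc[r0]□

The machine has not reached a halting state after 8 steps.
The machine did not halt within the 8-step bound.

Answer: No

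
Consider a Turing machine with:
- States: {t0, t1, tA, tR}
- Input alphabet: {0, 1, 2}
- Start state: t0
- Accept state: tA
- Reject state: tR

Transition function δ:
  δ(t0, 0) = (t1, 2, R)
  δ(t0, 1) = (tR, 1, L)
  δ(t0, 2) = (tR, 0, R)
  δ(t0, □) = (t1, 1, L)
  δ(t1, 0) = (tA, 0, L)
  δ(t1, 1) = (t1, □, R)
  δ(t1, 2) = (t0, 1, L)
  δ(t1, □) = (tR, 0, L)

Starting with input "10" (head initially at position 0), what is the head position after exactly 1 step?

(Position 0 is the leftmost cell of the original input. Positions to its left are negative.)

Execution trace (head position shown):
Step 0: [t0]10  (head at position 0)
Step 1: move left → [tR]□10  (head at position -1)

After 1 step, the head is at position -1.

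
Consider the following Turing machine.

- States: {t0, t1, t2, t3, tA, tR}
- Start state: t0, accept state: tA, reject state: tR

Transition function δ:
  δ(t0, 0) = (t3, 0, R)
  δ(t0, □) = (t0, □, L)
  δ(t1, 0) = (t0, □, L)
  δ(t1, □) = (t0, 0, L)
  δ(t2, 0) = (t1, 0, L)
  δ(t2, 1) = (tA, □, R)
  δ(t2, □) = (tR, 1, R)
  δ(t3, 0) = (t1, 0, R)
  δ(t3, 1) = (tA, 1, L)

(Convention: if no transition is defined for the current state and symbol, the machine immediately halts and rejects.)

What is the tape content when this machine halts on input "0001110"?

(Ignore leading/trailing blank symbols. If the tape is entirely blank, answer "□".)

Execution trace:
Initial: [t0]0001110
Step 1: δ(t0, 0) = (t3, 0, R) → 0[t3]001110
Step 2: δ(t3, 0) = (t1, 0, R) → 00[t1]01110
Step 3: δ(t1, 0) = (t0, □, L) → 0[t0]0□1110
Step 4: δ(t0, 0) = (t3, 0, R) → 00[t3]□1110

No transition is defined for δ(t3, □). By convention the machine halts and rejects.

Final tape (ignoring leading/trailing blanks): 00□1110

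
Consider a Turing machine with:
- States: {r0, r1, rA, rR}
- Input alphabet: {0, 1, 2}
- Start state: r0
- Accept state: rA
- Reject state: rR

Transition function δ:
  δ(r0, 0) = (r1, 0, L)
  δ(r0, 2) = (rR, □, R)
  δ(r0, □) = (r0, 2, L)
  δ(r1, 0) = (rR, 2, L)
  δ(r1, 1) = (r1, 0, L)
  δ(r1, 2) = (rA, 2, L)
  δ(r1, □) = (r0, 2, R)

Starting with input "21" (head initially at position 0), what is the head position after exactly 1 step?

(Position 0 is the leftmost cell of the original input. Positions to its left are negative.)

Execution trace (head position shown):
Step 0: [r0]21  (head at position 0)
Step 1: move right → □[rR]1  (head at position 1)

After 1 step, the head is at position 1.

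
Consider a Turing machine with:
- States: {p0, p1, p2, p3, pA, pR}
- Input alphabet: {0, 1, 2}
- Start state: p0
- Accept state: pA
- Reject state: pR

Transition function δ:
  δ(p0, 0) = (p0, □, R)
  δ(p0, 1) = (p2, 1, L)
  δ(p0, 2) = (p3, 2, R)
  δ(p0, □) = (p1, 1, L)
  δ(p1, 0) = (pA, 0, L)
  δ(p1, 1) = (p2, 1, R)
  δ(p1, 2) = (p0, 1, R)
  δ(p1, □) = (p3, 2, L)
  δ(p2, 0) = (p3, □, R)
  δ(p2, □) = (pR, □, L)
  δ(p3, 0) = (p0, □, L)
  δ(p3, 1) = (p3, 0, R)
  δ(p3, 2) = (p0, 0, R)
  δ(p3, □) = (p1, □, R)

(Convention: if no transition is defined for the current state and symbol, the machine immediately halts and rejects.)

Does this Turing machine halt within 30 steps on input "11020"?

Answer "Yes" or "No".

Execution trace:
Initial: [p0]11020
Step 1: δ(p0, 1) = (p2, 1, L) → [p2]□11020
Step 2: δ(p2, □) = (pR, □, L) → [pR]□□11020

The machine reaches the reject state pR and halts.
The machine halted after 2 steps (within the 30-step bound).

Answer: Yes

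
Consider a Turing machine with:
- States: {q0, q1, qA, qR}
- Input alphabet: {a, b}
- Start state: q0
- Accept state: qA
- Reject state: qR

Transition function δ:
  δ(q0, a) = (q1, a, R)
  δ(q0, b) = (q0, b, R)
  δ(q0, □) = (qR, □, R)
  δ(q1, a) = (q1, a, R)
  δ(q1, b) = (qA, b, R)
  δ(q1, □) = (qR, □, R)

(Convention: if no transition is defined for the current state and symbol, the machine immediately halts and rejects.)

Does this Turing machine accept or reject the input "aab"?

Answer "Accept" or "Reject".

Execution trace:
Initial: [q0]aab
Step 1: δ(q0, a) = (q1, a, R) → a[q1]ab
Step 2: δ(q1, a) = (q1, a, R) → aa[q1]b
Step 3: δ(q1, b) = (qA, b, R) → aab[qA]□

The machine reaches the accept state qA and halts.

Answer: Accept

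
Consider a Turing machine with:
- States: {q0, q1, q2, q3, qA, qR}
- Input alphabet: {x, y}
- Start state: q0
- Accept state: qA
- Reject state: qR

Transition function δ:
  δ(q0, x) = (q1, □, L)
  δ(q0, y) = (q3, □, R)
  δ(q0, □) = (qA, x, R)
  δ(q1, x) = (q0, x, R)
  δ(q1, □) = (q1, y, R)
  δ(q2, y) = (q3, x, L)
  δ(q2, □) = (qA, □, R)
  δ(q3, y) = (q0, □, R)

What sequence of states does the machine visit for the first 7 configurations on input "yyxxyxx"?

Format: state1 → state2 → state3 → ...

Execution trace:
Initial: [q0]yyxxyxx
Step 1: δ(q0, y) = (q3, □, R) → □[q3]yxxyxx
Step 2: δ(q3, y) = (q0, □, R) → □□[q0]xxyxx
Step 3: δ(q0, x) = (q1, □, L) → □[q1]□□xyxx
Step 4: δ(q1, □) = (q1, y, R) → □y[q1]□xyxx
Step 5: δ(q1, □) = (q1, y, R) → □yy[q1]xyxx
Step 6: δ(q1, x) = (q0, x, R) → □yyx[q0]yxx

State sequence: q0 → q3 → q0 → q1 → q1 → q1 → q0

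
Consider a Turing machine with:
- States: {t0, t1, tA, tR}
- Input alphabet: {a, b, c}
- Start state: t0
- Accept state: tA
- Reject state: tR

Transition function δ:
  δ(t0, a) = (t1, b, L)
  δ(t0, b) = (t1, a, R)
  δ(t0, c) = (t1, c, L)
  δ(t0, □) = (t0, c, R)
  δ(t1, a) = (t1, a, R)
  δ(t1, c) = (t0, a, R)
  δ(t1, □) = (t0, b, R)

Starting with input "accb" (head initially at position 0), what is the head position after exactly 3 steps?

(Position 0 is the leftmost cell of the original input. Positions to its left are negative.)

Execution trace (head position shown):
Step 0: [t0]accb  (head at position 0)
Step 1: move left → [t1]□bccb  (head at position -1)
Step 2: move right → b[t0]bccb  (head at position 0)
Step 3: move right → ba[t1]ccb  (head at position 1)

After 3 steps, the head is at position 1.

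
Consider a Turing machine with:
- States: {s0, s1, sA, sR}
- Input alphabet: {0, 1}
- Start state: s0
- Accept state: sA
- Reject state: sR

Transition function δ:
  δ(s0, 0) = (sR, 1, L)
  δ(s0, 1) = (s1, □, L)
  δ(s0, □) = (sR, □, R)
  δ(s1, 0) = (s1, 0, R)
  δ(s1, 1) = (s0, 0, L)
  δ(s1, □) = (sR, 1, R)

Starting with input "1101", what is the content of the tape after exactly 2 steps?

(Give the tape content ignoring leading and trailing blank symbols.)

Execution trace:
Initial: [s0]1101
Step 1: δ(s0, 1) = (s1, □, L) → [s1]□□101
Step 2: δ(s1, □) = (sR, 1, R) → 1[sR]□101

The machine reaches the reject state sR and halts.

After 2 steps, the tape (ignoring leading/trailing blanks) is: 1□101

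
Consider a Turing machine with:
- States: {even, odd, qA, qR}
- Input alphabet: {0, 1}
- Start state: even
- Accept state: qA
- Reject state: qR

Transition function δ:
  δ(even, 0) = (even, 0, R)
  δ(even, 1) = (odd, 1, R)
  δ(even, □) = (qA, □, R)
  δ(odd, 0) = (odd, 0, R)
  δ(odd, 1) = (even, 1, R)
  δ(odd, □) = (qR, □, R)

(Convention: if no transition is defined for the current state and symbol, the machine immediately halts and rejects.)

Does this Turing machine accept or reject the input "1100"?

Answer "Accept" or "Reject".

Execution trace:
Initial: [even]1100
Step 1: δ(even, 1) = (odd, 1, R) → 1[odd]100
Step 2: δ(odd, 1) = (even, 1, R) → 11[even]00
Step 3: δ(even, 0) = (even, 0, R) → 110[even]0
Step 4: δ(even, 0) = (even, 0, R) → 1100[even]□
Step 5: δ(even, □) = (qA, □, R) → 1100□[qA]□

The machine reaches the accept state qA and halts.

Answer: Accept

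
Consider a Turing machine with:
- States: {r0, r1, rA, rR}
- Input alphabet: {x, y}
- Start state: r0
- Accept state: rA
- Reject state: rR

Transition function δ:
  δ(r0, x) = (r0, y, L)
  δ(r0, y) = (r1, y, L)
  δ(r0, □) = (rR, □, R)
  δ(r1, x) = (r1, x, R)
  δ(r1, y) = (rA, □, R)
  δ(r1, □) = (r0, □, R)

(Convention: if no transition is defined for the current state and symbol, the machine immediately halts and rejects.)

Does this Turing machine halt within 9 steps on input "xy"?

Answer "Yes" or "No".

Execution trace:
Initial: [r0]xy
Step 1: δ(r0, x) = (r0, y, L) → [r0]□yy
Step 2: δ(r0, □) = (rR, □, R) → □[rR]yy

The machine reaches the reject state rR and halts.
The machine halted after 2 steps (within the 9-step bound).

Answer: Yes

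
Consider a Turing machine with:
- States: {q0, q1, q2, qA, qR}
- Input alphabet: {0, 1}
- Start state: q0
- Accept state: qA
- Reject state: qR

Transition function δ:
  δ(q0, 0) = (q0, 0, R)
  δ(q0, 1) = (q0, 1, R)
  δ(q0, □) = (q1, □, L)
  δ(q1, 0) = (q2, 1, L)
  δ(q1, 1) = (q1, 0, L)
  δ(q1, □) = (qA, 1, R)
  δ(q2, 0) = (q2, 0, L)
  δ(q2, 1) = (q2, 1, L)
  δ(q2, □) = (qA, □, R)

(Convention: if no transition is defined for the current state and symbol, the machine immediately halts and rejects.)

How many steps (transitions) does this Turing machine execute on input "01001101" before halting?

Execution trace:
Initial: [q0]01001101
Step 1: δ(q0, 0) = (q0, 0, R) → 0[q0]1001101
Step 2: δ(q0, 1) = (q0, 1, R) → 01[q0]001101
Step 3: δ(q0, 0) = (q0, 0, R) → 010[q0]01101
Step 4: δ(q0, 0) = (q0, 0, R) → 0100[q0]1101
Step 5: δ(q0, 1) = (q0, 1, R) → 01001[q0]101
Step 6: δ(q0, 1) = (q0, 1, R) → 010011[q0]01
Step 7: δ(q0, 0) = (q0, 0, R) → 0100110[q0]1
Step 8: δ(q0, 1) = (q0, 1, R) → 01001101[q0]□
Step 9: δ(q0, □) = (q1, □, L) → 0100110[q1]1□
Step 10: δ(q1, 1) = (q1, 0, L) → 010011[q1]00□
Step 11: δ(q1, 0) = (q2, 1, L) → 01001[q2]110□
Step 12: δ(q2, 1) = (q2, 1, L) → 0100[q2]1110□
Step 13: δ(q2, 1) = (q2, 1, L) → 010[q2]01110□
Step 14: δ(q2, 0) = (q2, 0, L) → 01[q2]001110□
Step 15: δ(q2, 0) = (q2, 0, L) → 0[q2]1001110□
Step 16: δ(q2, 1) = (q2, 1, L) → [q2]01001110□
Step 17: δ(q2, 0) = (q2, 0, L) → [q2]□01001110□
Step 18: δ(q2, □) = (qA, □, R) → □[qA]01001110□

The machine reaches the accept state qA and halts.

The machine executed 18 steps before halting.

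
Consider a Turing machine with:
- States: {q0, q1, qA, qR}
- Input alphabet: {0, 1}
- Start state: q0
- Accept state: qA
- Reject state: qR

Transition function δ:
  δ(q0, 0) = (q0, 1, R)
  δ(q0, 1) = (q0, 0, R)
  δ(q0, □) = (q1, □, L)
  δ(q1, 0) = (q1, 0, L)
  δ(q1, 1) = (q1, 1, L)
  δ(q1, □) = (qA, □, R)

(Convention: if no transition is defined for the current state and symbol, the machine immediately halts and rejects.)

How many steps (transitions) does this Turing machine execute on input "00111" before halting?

Execution trace:
Initial: [q0]00111
Step 1: δ(q0, 0) = (q0, 1, R) → 1[q0]0111
Step 2: δ(q0, 0) = (q0, 1, R) → 11[q0]111
Step 3: δ(q0, 1) = (q0, 0, R) → 110[q0]11
Step 4: δ(q0, 1) = (q0, 0, R) → 1100[q0]1
Step 5: δ(q0, 1) = (q0, 0, R) → 11000[q0]□
Step 6: δ(q0, □) = (q1, □, L) → 1100[q1]0□
Step 7: δ(q1, 0) = (q1, 0, L) → 110[q1]00□
Step 8: δ(q1, 0) = (q1, 0, L) → 11[q1]000□
Step 9: δ(q1, 0) = (q1, 0, L) → 1[q1]1000□
Step 10: δ(q1, 1) = (q1, 1, L) → [q1]11000□
Step 11: δ(q1, 1) = (q1, 1, L) → [q1]□11000□
Step 12: δ(q1, □) = (qA, □, R) → □[qA]11000□

The machine reaches the accept state qA and halts.

The machine executed 12 steps before halting.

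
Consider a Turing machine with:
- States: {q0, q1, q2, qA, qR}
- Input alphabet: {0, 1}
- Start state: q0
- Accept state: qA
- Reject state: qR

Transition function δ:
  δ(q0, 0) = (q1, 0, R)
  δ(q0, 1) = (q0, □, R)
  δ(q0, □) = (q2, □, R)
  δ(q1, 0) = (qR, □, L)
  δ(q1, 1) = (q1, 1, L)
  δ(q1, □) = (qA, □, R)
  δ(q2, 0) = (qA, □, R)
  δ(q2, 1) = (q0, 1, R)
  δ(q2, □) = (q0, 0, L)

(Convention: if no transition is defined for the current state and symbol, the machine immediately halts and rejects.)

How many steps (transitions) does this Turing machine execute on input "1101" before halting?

Execution trace:
Initial: [q0]1101
Step 1: δ(q0, 1) = (q0, □, R) → □[q0]101
Step 2: δ(q0, 1) = (q0, □, R) → □□[q0]01
Step 3: δ(q0, 0) = (q1, 0, R) → □□0[q1]1
Step 4: δ(q1, 1) = (q1, 1, L) → □□[q1]01
Step 5: δ(q1, 0) = (qR, □, L) → □[qR]□□1

The machine reaches the reject state qR and halts.

The machine executed 5 steps before halting.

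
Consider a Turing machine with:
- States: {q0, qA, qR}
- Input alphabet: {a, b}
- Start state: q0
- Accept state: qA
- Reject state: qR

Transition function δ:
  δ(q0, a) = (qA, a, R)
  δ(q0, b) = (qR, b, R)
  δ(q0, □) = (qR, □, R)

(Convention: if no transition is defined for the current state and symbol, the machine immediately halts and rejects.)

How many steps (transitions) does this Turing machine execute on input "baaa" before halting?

Execution trace:
Initial: [q0]baaa
Step 1: δ(q0, b) = (qR, b, R) → b[qR]aaa

The machine reaches the reject state qR and halts.

The machine executed 1 step before halting.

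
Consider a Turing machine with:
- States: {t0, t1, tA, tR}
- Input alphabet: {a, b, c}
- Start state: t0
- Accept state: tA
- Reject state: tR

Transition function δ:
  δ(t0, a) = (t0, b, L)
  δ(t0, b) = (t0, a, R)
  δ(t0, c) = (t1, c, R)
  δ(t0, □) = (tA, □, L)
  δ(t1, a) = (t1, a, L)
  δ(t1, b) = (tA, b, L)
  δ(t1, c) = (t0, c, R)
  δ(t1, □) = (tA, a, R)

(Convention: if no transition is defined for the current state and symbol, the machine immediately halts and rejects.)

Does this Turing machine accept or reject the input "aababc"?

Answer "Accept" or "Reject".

Execution trace:
Initial: [t0]aababc
Step 1: δ(t0, a) = (t0, b, L) → [t0]□bababc
Step 2: δ(t0, □) = (tA, □, L) → [tA]□□bababc

The machine reaches the accept state tA and halts.

Answer: Accept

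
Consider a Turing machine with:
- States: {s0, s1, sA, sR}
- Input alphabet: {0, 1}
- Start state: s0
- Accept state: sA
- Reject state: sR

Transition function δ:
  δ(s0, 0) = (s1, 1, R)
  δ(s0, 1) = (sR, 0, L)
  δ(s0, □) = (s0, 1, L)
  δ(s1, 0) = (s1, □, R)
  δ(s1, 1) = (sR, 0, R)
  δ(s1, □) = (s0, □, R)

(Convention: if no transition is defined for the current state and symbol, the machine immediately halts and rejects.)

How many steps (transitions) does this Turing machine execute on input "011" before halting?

Execution trace:
Initial: [s0]011
Step 1: δ(s0, 0) = (s1, 1, R) → 1[s1]11
Step 2: δ(s1, 1) = (sR, 0, R) → 10[sR]1

The machine reaches the reject state sR and halts.

The machine executed 2 steps before halting.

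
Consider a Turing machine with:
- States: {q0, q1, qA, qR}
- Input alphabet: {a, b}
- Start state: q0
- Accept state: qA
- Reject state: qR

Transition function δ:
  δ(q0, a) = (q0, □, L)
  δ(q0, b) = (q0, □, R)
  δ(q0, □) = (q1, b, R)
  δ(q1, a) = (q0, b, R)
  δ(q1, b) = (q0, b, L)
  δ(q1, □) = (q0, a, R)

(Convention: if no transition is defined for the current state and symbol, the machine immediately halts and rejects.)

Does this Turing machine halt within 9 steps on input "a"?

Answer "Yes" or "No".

Execution trace:
Initial: [q0]a
Step 1: δ(q0, a) = (q0, □, L) → [q0]□□
Step 2: δ(q0, □) = (q1, b, R) → b[q1]□
Step 3: δ(q1, □) = (q0, a, R) → ba[q0]□
Step 4: δ(q0, □) = (q1, b, R) → bab[q1]□
Step 5: δ(q1, □) = (q0, a, R) → baba[q0]□
Step 6: δ(q0, □) = (q1, b, R) → babab[q1]□
Step 7: δ(q1, □) = (q0, a, R) → bababa[q0]□
Step 8: δ(q0, □) = (q1, b, R) → bababab[q1]□
Step 9: δ(q1, □) = (q0, a, R) → babababa[q0]□

The machine has not reached a halting state after 9 steps.
The machine did not halt within the 9-step bound.

Answer: No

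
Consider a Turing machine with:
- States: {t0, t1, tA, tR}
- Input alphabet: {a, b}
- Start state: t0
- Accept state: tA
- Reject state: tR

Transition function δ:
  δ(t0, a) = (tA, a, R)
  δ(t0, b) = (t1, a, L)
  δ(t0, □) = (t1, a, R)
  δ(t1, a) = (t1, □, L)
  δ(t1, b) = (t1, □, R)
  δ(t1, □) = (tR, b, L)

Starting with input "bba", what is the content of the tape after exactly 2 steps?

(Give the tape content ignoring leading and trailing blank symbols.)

Execution trace:
Initial: [t0]bba
Step 1: δ(t0, b) = (t1, a, L) → [t1]□aba
Step 2: δ(t1, □) = (tR, b, L) → [tR]□baba

The machine reaches the reject state tR and halts.

After 2 steps, the tape (ignoring leading/trailing blanks) is: baba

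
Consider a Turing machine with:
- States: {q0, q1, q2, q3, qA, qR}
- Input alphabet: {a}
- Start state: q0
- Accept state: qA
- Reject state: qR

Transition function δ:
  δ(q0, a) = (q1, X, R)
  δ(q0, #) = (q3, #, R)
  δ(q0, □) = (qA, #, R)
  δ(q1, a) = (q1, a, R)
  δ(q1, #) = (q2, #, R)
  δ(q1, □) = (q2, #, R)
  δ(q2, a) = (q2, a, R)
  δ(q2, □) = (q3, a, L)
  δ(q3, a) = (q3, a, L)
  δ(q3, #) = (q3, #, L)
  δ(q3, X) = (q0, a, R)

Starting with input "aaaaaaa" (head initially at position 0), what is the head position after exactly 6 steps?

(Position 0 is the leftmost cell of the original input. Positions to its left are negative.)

Execution trace (head position shown):
Step 0: [q0]aaaaaaa  (head at position 0)
Step 1: move right → X[q1]aaaaaa  (head at position 1)
Step 2: move right → Xa[q1]aaaaa  (head at position 2)
Step 3: move right → Xaa[q1]aaaa  (head at position 3)
Step 4: move right → Xaaa[q1]aaa  (head at position 4)
Step 5: move right → Xaaaa[q1]aa  (head at position 5)
Step 6: move right → Xaaaaa[q1]a  (head at position 6)

After 6 steps, the head is at position 6.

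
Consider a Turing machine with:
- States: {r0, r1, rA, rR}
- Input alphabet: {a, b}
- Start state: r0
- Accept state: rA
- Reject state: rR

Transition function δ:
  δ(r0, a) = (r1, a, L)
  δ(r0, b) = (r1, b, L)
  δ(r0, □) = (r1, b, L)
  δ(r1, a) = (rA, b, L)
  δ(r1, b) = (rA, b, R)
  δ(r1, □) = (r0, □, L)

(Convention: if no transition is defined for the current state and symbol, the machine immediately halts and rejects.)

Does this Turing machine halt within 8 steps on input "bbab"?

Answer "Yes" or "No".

Execution trace:
Initial: [r0]bbab
Step 1: δ(r0, b) = (r1, b, L) → [r1]□bbab
Step 2: δ(r1, □) = (r0, □, L) → [r0]□□bbab
Step 3: δ(r0, □) = (r1, b, L) → [r1]□b□bbab
Step 4: δ(r1, □) = (r0, □, L) → [r0]□□b□bbab
Step 5: δ(r0, □) = (r1, b, L) → [r1]□b□b□bbab
Step 6: δ(r1, □) = (r0, □, L) → [r0]□□b□b□bbab
Step 7: δ(r0, □) = (r1, b, L) → [r1]□b□b□b□bbab
Step 8: δ(r1, □) = (r0, □, L) → [r0]□□b□b□b□bbab

The machine has not reached a halting state after 8 steps.
The machine did not halt within the 8-step bound.

Answer: No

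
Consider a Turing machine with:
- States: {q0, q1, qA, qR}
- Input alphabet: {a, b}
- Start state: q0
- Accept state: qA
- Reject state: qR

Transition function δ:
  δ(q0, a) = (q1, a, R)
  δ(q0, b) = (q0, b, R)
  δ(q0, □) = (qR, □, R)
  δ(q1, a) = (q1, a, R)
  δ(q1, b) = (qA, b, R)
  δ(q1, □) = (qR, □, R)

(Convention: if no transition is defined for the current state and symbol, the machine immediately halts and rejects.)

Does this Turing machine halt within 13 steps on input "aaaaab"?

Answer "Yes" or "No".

Execution trace:
Initial: [q0]aaaaab
Step 1: δ(q0, a) = (q1, a, R) → a[q1]aaaab
Step 2: δ(q1, a) = (q1, a, R) → aa[q1]aaab
Step 3: δ(q1, a) = (q1, a, R) → aaa[q1]aab
Step 4: δ(q1, a) = (q1, a, R) → aaaa[q1]ab
Step 5: δ(q1, a) = (q1, a, R) → aaaaa[q1]b
Step 6: δ(q1, b) = (qA, b, R) → aaaaab[qA]□

The machine reaches the accept state qA and halts.
The machine halted after 6 steps (within the 13-step bound).

Answer: Yes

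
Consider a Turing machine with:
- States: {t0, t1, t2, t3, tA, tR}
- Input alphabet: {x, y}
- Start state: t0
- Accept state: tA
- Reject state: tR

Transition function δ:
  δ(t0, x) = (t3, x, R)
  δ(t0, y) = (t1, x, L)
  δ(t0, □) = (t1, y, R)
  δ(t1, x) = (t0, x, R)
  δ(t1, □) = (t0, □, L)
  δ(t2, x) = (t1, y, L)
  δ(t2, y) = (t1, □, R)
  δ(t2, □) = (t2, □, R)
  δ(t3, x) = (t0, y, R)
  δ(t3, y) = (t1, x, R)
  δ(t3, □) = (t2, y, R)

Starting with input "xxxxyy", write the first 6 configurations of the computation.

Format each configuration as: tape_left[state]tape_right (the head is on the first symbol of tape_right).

Transitions applied:
Step 1: δ(t0, x) = (t3, x, R)
Step 2: δ(t3, x) = (t0, y, R)
Step 3: δ(t0, x) = (t3, x, R)
Step 4: δ(t3, x) = (t0, y, R)
Step 5: δ(t0, y) = (t1, x, L)

The first 6 configurations are:
[t0]xxxxyy ⊢ x[t3]xxxyy ⊢ xy[t0]xxyy ⊢ xyx[t3]xyy ⊢ xyxy[t0]yy ⊢ xyx[t1]yxy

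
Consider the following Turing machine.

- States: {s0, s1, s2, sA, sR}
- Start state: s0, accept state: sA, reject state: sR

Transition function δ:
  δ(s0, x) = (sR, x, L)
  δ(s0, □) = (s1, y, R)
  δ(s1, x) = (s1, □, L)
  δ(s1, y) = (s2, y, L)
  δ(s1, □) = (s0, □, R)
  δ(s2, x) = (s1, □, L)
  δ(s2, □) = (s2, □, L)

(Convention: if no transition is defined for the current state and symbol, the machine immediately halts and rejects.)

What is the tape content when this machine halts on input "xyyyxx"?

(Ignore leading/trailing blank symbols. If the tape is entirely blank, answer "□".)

Execution trace:
Initial: [s0]xyyyxx
Step 1: δ(s0, x) = (sR, x, L) → [sR]□xyyyxx

The machine reaches the reject state sR and halts.

Final tape (ignoring leading/trailing blanks): xyyyxx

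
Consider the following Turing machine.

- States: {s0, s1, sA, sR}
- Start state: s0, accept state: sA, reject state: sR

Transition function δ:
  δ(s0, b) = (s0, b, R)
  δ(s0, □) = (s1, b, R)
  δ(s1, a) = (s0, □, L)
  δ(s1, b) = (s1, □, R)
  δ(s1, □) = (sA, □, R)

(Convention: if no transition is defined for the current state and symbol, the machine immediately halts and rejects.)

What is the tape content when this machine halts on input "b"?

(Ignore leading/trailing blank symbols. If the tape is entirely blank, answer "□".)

Execution trace:
Initial: [s0]b
Step 1: δ(s0, b) = (s0, b, R) → b[s0]□
Step 2: δ(s0, □) = (s1, b, R) → bb[s1]□
Step 3: δ(s1, □) = (sA, □, R) → bb□[sA]□

The machine reaches the accept state sA and halts.

Final tape (ignoring leading/trailing blanks): bb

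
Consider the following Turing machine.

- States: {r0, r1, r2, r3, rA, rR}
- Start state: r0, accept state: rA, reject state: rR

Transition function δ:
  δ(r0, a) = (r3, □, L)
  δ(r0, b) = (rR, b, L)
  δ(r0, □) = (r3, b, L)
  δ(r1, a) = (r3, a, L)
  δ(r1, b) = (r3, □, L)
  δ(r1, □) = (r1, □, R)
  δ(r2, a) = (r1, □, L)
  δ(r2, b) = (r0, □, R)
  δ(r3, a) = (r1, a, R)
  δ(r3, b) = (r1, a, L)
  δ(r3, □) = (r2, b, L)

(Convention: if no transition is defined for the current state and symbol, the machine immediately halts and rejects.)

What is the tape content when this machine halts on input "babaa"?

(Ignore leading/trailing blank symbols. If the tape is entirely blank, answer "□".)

Execution trace:
Initial: [r0]babaa
Step 1: δ(r0, b) = (rR, b, L) → [rR]□babaa

The machine reaches the reject state rR and halts.

Final tape (ignoring leading/trailing blanks): babaa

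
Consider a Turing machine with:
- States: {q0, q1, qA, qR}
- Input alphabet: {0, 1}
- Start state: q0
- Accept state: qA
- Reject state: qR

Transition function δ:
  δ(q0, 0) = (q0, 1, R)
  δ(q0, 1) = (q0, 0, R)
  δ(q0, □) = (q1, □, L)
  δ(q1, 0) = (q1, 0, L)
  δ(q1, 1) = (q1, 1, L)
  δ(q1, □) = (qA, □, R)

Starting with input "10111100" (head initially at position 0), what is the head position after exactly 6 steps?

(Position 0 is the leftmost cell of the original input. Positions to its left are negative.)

Execution trace (head position shown):
Step 0: [q0]10111100  (head at position 0)
Step 1: move right → 0[q0]0111100  (head at position 1)
Step 2: move right → 01[q0]111100  (head at position 2)
Step 3: move right → 010[q0]11100  (head at position 3)
Step 4: move right → 0100[q0]1100  (head at position 4)
Step 5: move right → 01000[q0]100  (head at position 5)
Step 6: move right → 010000[q0]00  (head at position 6)

After 6 steps, the head is at position 6.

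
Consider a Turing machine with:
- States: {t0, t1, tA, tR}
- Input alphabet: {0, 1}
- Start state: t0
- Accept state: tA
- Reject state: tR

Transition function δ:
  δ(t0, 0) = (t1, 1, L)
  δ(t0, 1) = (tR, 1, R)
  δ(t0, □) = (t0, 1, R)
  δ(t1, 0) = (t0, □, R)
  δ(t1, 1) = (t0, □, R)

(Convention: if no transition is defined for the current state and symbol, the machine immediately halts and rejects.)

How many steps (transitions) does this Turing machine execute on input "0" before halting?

Execution trace:
Initial: [t0]0
Step 1: δ(t0, 0) = (t1, 1, L) → [t1]□1

No transition is defined for δ(t1, □). By convention the machine halts and rejects.

The machine executed 1 step before halting.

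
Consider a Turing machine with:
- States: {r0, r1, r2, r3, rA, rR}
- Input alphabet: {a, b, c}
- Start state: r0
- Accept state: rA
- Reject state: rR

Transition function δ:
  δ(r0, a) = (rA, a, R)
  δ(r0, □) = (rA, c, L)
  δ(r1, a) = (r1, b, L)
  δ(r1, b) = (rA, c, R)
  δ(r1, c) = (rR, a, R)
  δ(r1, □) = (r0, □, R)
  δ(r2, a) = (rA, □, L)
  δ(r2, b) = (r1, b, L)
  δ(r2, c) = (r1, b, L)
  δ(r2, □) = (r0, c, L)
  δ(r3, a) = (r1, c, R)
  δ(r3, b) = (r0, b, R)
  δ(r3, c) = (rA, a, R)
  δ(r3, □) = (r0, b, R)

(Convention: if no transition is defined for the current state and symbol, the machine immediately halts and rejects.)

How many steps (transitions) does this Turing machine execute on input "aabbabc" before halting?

Execution trace:
Initial: [r0]aabbabc
Step 1: δ(r0, a) = (rA, a, R) → a[rA]abbabc

The machine reaches the accept state rA and halts.

The machine executed 1 step before halting.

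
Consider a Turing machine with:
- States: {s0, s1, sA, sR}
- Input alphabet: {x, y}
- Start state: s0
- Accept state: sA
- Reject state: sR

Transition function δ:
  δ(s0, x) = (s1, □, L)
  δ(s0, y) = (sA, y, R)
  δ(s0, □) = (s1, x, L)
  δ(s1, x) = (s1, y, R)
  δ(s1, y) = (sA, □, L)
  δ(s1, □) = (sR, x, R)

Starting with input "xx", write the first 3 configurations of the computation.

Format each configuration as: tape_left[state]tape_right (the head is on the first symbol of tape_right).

Transitions applied:
Step 1: δ(s0, x) = (s1, □, L)
Step 2: δ(s1, □) = (sR, x, R)

The first 3 configurations are:
[s0]xx ⊢ [s1]□□x ⊢ x[sR]□x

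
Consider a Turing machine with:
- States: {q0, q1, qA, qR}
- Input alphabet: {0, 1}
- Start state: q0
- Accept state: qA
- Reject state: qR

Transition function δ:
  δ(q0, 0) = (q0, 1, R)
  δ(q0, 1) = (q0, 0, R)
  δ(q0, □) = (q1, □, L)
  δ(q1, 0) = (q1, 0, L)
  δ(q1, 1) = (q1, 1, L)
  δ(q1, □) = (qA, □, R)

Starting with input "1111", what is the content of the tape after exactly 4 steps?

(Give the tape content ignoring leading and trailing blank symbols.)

Execution trace:
Initial: [q0]1111
Step 1: δ(q0, 1) = (q0, 0, R) → 0[q0]111
Step 2: δ(q0, 1) = (q0, 0, R) → 00[q0]11
Step 3: δ(q0, 1) = (q0, 0, R) → 000[q0]1
Step 4: δ(q0, 1) = (q0, 0, R) → 0000[q0]□

After 4 steps, the tape (ignoring leading/trailing blanks) is: 0000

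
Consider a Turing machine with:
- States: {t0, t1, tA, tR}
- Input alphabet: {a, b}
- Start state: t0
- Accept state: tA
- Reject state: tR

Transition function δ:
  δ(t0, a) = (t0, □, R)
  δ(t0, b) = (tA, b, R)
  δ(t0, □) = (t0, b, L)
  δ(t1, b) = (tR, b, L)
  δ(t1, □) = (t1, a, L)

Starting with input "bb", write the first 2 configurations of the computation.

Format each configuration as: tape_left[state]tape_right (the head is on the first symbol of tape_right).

Transitions applied:
Step 1: δ(t0, b) = (tA, b, R)

The first 2 configurations are:
[t0]bb ⊢ b[tA]b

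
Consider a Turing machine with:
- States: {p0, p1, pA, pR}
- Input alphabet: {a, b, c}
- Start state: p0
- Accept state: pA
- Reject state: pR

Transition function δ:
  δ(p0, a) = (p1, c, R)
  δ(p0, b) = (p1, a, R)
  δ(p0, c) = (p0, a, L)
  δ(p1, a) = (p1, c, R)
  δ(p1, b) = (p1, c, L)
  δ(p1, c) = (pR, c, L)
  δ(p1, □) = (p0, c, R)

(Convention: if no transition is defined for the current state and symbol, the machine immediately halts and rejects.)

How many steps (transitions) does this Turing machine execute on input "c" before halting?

Execution trace:
Initial: [p0]c
Step 1: δ(p0, c) = (p0, a, L) → [p0]□a

No transition is defined for δ(p0, □). By convention the machine halts and rejects.

The machine executed 1 step before halting.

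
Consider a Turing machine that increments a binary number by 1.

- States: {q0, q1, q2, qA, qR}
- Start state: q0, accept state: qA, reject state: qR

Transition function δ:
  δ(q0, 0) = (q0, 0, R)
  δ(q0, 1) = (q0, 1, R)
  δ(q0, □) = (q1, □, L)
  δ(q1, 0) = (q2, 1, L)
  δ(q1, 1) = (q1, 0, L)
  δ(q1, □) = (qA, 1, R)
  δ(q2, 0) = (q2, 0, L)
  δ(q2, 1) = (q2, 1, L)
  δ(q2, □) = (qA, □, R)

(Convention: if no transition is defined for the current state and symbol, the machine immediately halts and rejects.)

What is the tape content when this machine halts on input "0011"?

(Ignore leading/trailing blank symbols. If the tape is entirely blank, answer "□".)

Execution trace:
Initial: [q0]0011
Step 1: δ(q0, 0) = (q0, 0, R) → 0[q0]011
Step 2: δ(q0, 0) = (q0, 0, R) → 00[q0]11
Step 3: δ(q0, 1) = (q0, 1, R) → 001[q0]1
Step 4: δ(q0, 1) = (q0, 1, R) → 0011[q0]□
Step 5: δ(q0, □) = (q1, □, L) → 001[q1]1□
Step 6: δ(q1, 1) = (q1, 0, L) → 00[q1]10□
Step 7: δ(q1, 1) = (q1, 0, L) → 0[q1]000□
Step 8: δ(q1, 0) = (q2, 1, L) → [q2]0100□
Step 9: δ(q2, 0) = (q2, 0, L) → [q2]□0100□
Step 10: δ(q2, □) = (qA, □, R) → □[qA]0100□

The machine reaches the accept state qA and halts.

Final tape (ignoring leading/trailing blanks): 0100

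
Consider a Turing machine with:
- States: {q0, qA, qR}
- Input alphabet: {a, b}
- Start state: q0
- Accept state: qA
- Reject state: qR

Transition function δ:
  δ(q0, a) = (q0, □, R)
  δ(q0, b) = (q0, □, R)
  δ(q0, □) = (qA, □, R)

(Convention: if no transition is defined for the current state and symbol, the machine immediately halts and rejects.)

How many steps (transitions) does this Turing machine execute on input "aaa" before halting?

Execution trace:
Initial: [q0]aaa
Step 1: δ(q0, a) = (q0, □, R) → □[q0]aa
Step 2: δ(q0, a) = (q0, □, R) → □□[q0]a
Step 3: δ(q0, a) = (q0, □, R) → □□□[q0]□
Step 4: δ(q0, □) = (qA, □, R) → □□□□[qA]□

The machine reaches the accept state qA and halts.

The machine executed 4 steps before halting.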